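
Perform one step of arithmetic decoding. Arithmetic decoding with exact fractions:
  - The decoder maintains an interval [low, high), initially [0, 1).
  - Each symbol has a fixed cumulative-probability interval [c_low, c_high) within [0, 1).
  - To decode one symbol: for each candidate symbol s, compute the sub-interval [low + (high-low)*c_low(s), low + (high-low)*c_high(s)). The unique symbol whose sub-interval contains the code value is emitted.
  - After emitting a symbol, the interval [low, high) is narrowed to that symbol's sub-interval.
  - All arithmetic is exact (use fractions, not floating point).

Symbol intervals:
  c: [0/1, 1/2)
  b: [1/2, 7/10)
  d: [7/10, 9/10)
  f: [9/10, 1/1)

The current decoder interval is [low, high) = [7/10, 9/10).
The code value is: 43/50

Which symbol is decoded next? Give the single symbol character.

Interval width = high − low = 9/10 − 7/10 = 1/5
Scaled code = (code − low) / width = (43/50 − 7/10) / 1/5 = 4/5
  c: [0/1, 1/2) 
  b: [1/2, 7/10) 
  d: [7/10, 9/10) ← scaled code falls here ✓
  f: [9/10, 1/1) 

Answer: d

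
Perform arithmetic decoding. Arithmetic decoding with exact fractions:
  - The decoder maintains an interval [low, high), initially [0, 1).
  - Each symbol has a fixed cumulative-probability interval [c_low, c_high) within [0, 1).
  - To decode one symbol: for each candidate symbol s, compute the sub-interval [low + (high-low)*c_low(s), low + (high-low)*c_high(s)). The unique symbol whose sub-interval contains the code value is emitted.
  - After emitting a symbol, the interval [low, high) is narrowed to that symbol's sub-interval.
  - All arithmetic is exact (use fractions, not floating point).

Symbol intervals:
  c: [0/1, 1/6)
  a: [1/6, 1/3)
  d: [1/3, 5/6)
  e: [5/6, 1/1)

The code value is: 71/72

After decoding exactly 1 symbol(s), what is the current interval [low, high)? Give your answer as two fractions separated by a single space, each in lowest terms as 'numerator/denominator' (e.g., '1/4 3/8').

Answer: 5/6 1/1

Derivation:
Step 1: interval [0/1, 1/1), width = 1/1 - 0/1 = 1/1
  'c': [0/1 + 1/1*0/1, 0/1 + 1/1*1/6) = [0/1, 1/6)
  'a': [0/1 + 1/1*1/6, 0/1 + 1/1*1/3) = [1/6, 1/3)
  'd': [0/1 + 1/1*1/3, 0/1 + 1/1*5/6) = [1/3, 5/6)
  'e': [0/1 + 1/1*5/6, 0/1 + 1/1*1/1) = [5/6, 1/1) <- contains code 71/72
  emit 'e', narrow to [5/6, 1/1)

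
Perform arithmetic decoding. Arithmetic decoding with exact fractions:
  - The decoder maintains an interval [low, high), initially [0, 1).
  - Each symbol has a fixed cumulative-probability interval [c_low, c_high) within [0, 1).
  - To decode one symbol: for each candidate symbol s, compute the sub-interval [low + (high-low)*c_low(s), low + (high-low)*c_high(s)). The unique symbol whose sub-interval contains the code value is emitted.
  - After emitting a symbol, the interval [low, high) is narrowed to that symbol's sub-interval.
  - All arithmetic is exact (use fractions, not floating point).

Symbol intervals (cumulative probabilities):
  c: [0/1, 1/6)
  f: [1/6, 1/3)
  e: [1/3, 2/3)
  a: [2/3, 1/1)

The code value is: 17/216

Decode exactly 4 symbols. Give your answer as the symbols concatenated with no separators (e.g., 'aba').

Step 1: interval [0/1, 1/1), width = 1/1 - 0/1 = 1/1
  'c': [0/1 + 1/1*0/1, 0/1 + 1/1*1/6) = [0/1, 1/6) <- contains code 17/216
  'f': [0/1 + 1/1*1/6, 0/1 + 1/1*1/3) = [1/6, 1/3)
  'e': [0/1 + 1/1*1/3, 0/1 + 1/1*2/3) = [1/3, 2/3)
  'a': [0/1 + 1/1*2/3, 0/1 + 1/1*1/1) = [2/3, 1/1)
  emit 'c', narrow to [0/1, 1/6)
Step 2: interval [0/1, 1/6), width = 1/6 - 0/1 = 1/6
  'c': [0/1 + 1/6*0/1, 0/1 + 1/6*1/6) = [0/1, 1/36)
  'f': [0/1 + 1/6*1/6, 0/1 + 1/6*1/3) = [1/36, 1/18)
  'e': [0/1 + 1/6*1/3, 0/1 + 1/6*2/3) = [1/18, 1/9) <- contains code 17/216
  'a': [0/1 + 1/6*2/3, 0/1 + 1/6*1/1) = [1/9, 1/6)
  emit 'e', narrow to [1/18, 1/9)
Step 3: interval [1/18, 1/9), width = 1/9 - 1/18 = 1/18
  'c': [1/18 + 1/18*0/1, 1/18 + 1/18*1/6) = [1/18, 7/108)
  'f': [1/18 + 1/18*1/6, 1/18 + 1/18*1/3) = [7/108, 2/27)
  'e': [1/18 + 1/18*1/3, 1/18 + 1/18*2/3) = [2/27, 5/54) <- contains code 17/216
  'a': [1/18 + 1/18*2/3, 1/18 + 1/18*1/1) = [5/54, 1/9)
  emit 'e', narrow to [2/27, 5/54)
Step 4: interval [2/27, 5/54), width = 5/54 - 2/27 = 1/54
  'c': [2/27 + 1/54*0/1, 2/27 + 1/54*1/6) = [2/27, 25/324)
  'f': [2/27 + 1/54*1/6, 2/27 + 1/54*1/3) = [25/324, 13/162) <- contains code 17/216
  'e': [2/27 + 1/54*1/3, 2/27 + 1/54*2/3) = [13/162, 7/81)
  'a': [2/27 + 1/54*2/3, 2/27 + 1/54*1/1) = [7/81, 5/54)
  emit 'f', narrow to [25/324, 13/162)

Answer: ceef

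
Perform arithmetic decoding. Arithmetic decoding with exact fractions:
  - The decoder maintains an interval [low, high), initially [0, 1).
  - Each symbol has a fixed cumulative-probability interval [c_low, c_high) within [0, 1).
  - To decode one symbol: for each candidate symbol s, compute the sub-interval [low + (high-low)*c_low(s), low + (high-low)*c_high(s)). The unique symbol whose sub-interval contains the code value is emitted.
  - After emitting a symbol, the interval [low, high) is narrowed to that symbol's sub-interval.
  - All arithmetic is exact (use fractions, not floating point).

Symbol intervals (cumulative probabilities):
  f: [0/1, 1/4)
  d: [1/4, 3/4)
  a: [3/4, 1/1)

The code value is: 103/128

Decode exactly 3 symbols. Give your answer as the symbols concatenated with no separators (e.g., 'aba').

Answer: afa

Derivation:
Step 1: interval [0/1, 1/1), width = 1/1 - 0/1 = 1/1
  'f': [0/1 + 1/1*0/1, 0/1 + 1/1*1/4) = [0/1, 1/4)
  'd': [0/1 + 1/1*1/4, 0/1 + 1/1*3/4) = [1/4, 3/4)
  'a': [0/1 + 1/1*3/4, 0/1 + 1/1*1/1) = [3/4, 1/1) <- contains code 103/128
  emit 'a', narrow to [3/4, 1/1)
Step 2: interval [3/4, 1/1), width = 1/1 - 3/4 = 1/4
  'f': [3/4 + 1/4*0/1, 3/4 + 1/4*1/4) = [3/4, 13/16) <- contains code 103/128
  'd': [3/4 + 1/4*1/4, 3/4 + 1/4*3/4) = [13/16, 15/16)
  'a': [3/4 + 1/4*3/4, 3/4 + 1/4*1/1) = [15/16, 1/1)
  emit 'f', narrow to [3/4, 13/16)
Step 3: interval [3/4, 13/16), width = 13/16 - 3/4 = 1/16
  'f': [3/4 + 1/16*0/1, 3/4 + 1/16*1/4) = [3/4, 49/64)
  'd': [3/4 + 1/16*1/4, 3/4 + 1/16*3/4) = [49/64, 51/64)
  'a': [3/4 + 1/16*3/4, 3/4 + 1/16*1/1) = [51/64, 13/16) <- contains code 103/128
  emit 'a', narrow to [51/64, 13/16)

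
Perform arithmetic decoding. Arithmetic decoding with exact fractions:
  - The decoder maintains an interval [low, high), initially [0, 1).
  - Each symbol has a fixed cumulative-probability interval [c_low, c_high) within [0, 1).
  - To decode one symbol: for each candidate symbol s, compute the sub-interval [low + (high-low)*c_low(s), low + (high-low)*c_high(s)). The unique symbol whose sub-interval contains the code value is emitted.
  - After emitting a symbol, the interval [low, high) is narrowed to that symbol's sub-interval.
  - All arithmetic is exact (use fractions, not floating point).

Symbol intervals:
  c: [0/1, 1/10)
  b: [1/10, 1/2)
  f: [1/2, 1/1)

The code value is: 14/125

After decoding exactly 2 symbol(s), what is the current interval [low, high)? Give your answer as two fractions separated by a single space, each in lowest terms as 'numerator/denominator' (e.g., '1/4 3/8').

Answer: 1/10 7/50

Derivation:
Step 1: interval [0/1, 1/1), width = 1/1 - 0/1 = 1/1
  'c': [0/1 + 1/1*0/1, 0/1 + 1/1*1/10) = [0/1, 1/10)
  'b': [0/1 + 1/1*1/10, 0/1 + 1/1*1/2) = [1/10, 1/2) <- contains code 14/125
  'f': [0/1 + 1/1*1/2, 0/1 + 1/1*1/1) = [1/2, 1/1)
  emit 'b', narrow to [1/10, 1/2)
Step 2: interval [1/10, 1/2), width = 1/2 - 1/10 = 2/5
  'c': [1/10 + 2/5*0/1, 1/10 + 2/5*1/10) = [1/10, 7/50) <- contains code 14/125
  'b': [1/10 + 2/5*1/10, 1/10 + 2/5*1/2) = [7/50, 3/10)
  'f': [1/10 + 2/5*1/2, 1/10 + 2/5*1/1) = [3/10, 1/2)
  emit 'c', narrow to [1/10, 7/50)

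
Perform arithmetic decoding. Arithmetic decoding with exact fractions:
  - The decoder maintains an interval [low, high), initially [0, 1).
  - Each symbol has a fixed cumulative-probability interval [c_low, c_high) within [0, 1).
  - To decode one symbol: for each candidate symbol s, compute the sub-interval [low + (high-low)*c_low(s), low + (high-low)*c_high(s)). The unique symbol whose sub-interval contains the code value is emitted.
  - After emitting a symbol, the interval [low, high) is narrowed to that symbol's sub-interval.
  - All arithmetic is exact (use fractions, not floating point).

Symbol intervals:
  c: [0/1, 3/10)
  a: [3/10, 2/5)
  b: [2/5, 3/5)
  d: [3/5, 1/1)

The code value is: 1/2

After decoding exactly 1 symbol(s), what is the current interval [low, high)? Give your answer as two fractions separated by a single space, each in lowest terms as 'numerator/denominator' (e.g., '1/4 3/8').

Answer: 2/5 3/5

Derivation:
Step 1: interval [0/1, 1/1), width = 1/1 - 0/1 = 1/1
  'c': [0/1 + 1/1*0/1, 0/1 + 1/1*3/10) = [0/1, 3/10)
  'a': [0/1 + 1/1*3/10, 0/1 + 1/1*2/5) = [3/10, 2/5)
  'b': [0/1 + 1/1*2/5, 0/1 + 1/1*3/5) = [2/5, 3/5) <- contains code 1/2
  'd': [0/1 + 1/1*3/5, 0/1 + 1/1*1/1) = [3/5, 1/1)
  emit 'b', narrow to [2/5, 3/5)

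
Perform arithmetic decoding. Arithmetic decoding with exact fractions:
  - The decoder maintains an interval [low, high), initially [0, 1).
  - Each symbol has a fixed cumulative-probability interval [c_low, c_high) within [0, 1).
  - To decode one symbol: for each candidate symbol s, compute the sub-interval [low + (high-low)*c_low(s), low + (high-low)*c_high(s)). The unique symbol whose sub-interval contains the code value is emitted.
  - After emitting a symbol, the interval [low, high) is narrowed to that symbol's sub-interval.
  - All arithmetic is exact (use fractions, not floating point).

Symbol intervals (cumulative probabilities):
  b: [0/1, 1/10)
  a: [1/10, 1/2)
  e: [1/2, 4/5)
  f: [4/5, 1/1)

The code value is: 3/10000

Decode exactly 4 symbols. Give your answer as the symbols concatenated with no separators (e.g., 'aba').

Answer: bbba

Derivation:
Step 1: interval [0/1, 1/1), width = 1/1 - 0/1 = 1/1
  'b': [0/1 + 1/1*0/1, 0/1 + 1/1*1/10) = [0/1, 1/10) <- contains code 3/10000
  'a': [0/1 + 1/1*1/10, 0/1 + 1/1*1/2) = [1/10, 1/2)
  'e': [0/1 + 1/1*1/2, 0/1 + 1/1*4/5) = [1/2, 4/5)
  'f': [0/1 + 1/1*4/5, 0/1 + 1/1*1/1) = [4/5, 1/1)
  emit 'b', narrow to [0/1, 1/10)
Step 2: interval [0/1, 1/10), width = 1/10 - 0/1 = 1/10
  'b': [0/1 + 1/10*0/1, 0/1 + 1/10*1/10) = [0/1, 1/100) <- contains code 3/10000
  'a': [0/1 + 1/10*1/10, 0/1 + 1/10*1/2) = [1/100, 1/20)
  'e': [0/1 + 1/10*1/2, 0/1 + 1/10*4/5) = [1/20, 2/25)
  'f': [0/1 + 1/10*4/5, 0/1 + 1/10*1/1) = [2/25, 1/10)
  emit 'b', narrow to [0/1, 1/100)
Step 3: interval [0/1, 1/100), width = 1/100 - 0/1 = 1/100
  'b': [0/1 + 1/100*0/1, 0/1 + 1/100*1/10) = [0/1, 1/1000) <- contains code 3/10000
  'a': [0/1 + 1/100*1/10, 0/1 + 1/100*1/2) = [1/1000, 1/200)
  'e': [0/1 + 1/100*1/2, 0/1 + 1/100*4/5) = [1/200, 1/125)
  'f': [0/1 + 1/100*4/5, 0/1 + 1/100*1/1) = [1/125, 1/100)
  emit 'b', narrow to [0/1, 1/1000)
Step 4: interval [0/1, 1/1000), width = 1/1000 - 0/1 = 1/1000
  'b': [0/1 + 1/1000*0/1, 0/1 + 1/1000*1/10) = [0/1, 1/10000)
  'a': [0/1 + 1/1000*1/10, 0/1 + 1/1000*1/2) = [1/10000, 1/2000) <- contains code 3/10000
  'e': [0/1 + 1/1000*1/2, 0/1 + 1/1000*4/5) = [1/2000, 1/1250)
  'f': [0/1 + 1/1000*4/5, 0/1 + 1/1000*1/1) = [1/1250, 1/1000)
  emit 'a', narrow to [1/10000, 1/2000)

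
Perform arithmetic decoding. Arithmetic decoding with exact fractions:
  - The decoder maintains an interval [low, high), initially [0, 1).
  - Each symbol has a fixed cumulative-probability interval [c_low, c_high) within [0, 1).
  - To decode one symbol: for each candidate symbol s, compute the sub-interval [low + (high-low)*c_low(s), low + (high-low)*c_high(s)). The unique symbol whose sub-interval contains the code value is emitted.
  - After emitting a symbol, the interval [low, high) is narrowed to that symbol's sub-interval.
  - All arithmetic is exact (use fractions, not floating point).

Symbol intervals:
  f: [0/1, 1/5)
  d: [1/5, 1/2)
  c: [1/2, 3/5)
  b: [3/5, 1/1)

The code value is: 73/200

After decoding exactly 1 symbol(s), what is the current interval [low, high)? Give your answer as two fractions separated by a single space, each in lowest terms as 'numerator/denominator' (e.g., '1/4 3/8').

Answer: 1/5 1/2

Derivation:
Step 1: interval [0/1, 1/1), width = 1/1 - 0/1 = 1/1
  'f': [0/1 + 1/1*0/1, 0/1 + 1/1*1/5) = [0/1, 1/5)
  'd': [0/1 + 1/1*1/5, 0/1 + 1/1*1/2) = [1/5, 1/2) <- contains code 73/200
  'c': [0/1 + 1/1*1/2, 0/1 + 1/1*3/5) = [1/2, 3/5)
  'b': [0/1 + 1/1*3/5, 0/1 + 1/1*1/1) = [3/5, 1/1)
  emit 'd', narrow to [1/5, 1/2)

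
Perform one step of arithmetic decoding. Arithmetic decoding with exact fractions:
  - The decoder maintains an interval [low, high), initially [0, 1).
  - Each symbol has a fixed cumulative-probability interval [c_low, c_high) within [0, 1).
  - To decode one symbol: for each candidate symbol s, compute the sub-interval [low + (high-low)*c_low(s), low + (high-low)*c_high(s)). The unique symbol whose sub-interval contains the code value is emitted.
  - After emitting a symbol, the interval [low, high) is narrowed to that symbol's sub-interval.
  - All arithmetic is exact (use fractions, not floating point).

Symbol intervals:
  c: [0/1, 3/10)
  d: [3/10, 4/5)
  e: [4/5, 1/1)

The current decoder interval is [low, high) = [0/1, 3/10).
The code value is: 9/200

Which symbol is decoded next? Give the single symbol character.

Interval width = high − low = 3/10 − 0/1 = 3/10
Scaled code = (code − low) / width = (9/200 − 0/1) / 3/10 = 3/20
  c: [0/1, 3/10) ← scaled code falls here ✓
  d: [3/10, 4/5) 
  e: [4/5, 1/1) 

Answer: c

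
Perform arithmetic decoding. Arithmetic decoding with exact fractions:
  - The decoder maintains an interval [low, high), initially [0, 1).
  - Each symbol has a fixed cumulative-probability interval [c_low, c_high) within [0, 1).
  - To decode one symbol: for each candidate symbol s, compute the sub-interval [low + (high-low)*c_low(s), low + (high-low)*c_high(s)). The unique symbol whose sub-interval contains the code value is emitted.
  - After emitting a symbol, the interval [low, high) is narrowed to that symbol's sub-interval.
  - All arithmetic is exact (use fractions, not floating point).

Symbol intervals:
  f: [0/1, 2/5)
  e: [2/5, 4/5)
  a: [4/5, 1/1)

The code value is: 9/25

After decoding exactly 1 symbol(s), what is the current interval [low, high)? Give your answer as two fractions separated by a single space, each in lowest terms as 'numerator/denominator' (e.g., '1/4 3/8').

Answer: 0/1 2/5

Derivation:
Step 1: interval [0/1, 1/1), width = 1/1 - 0/1 = 1/1
  'f': [0/1 + 1/1*0/1, 0/1 + 1/1*2/5) = [0/1, 2/5) <- contains code 9/25
  'e': [0/1 + 1/1*2/5, 0/1 + 1/1*4/5) = [2/5, 4/5)
  'a': [0/1 + 1/1*4/5, 0/1 + 1/1*1/1) = [4/5, 1/1)
  emit 'f', narrow to [0/1, 2/5)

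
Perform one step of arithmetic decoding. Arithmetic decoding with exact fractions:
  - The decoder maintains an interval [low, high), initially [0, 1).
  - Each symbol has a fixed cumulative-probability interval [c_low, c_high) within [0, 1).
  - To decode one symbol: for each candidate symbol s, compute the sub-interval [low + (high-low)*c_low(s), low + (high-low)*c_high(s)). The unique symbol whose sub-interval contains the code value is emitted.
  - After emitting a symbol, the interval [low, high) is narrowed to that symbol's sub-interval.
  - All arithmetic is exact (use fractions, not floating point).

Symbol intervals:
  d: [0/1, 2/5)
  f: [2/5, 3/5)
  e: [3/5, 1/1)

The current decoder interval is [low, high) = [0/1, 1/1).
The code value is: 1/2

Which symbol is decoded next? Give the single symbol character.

Answer: f

Derivation:
Interval width = high − low = 1/1 − 0/1 = 1/1
Scaled code = (code − low) / width = (1/2 − 0/1) / 1/1 = 1/2
  d: [0/1, 2/5) 
  f: [2/5, 3/5) ← scaled code falls here ✓
  e: [3/5, 1/1) 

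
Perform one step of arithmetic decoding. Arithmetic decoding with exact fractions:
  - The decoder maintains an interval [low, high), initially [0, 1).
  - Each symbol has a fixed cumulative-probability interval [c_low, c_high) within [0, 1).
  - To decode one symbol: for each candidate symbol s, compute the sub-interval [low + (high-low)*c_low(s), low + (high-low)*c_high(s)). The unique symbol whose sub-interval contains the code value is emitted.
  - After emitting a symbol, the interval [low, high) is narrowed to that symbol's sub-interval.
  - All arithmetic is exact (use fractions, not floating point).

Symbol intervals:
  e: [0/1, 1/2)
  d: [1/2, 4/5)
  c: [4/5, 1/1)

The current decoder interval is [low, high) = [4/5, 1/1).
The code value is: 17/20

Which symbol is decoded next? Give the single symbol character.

Interval width = high − low = 1/1 − 4/5 = 1/5
Scaled code = (code − low) / width = (17/20 − 4/5) / 1/5 = 1/4
  e: [0/1, 1/2) ← scaled code falls here ✓
  d: [1/2, 4/5) 
  c: [4/5, 1/1) 

Answer: e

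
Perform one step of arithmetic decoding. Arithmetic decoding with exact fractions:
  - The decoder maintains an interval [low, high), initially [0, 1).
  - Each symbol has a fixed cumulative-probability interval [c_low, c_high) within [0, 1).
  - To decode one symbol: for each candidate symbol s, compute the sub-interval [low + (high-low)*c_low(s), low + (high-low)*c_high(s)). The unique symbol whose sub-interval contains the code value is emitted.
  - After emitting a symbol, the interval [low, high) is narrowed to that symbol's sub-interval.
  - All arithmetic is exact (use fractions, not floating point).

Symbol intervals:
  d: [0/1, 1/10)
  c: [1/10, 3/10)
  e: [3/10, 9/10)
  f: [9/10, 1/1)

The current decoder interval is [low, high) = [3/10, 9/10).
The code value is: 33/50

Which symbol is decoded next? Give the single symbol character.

Answer: e

Derivation:
Interval width = high − low = 9/10 − 3/10 = 3/5
Scaled code = (code − low) / width = (33/50 − 3/10) / 3/5 = 3/5
  d: [0/1, 1/10) 
  c: [1/10, 3/10) 
  e: [3/10, 9/10) ← scaled code falls here ✓
  f: [9/10, 1/1) 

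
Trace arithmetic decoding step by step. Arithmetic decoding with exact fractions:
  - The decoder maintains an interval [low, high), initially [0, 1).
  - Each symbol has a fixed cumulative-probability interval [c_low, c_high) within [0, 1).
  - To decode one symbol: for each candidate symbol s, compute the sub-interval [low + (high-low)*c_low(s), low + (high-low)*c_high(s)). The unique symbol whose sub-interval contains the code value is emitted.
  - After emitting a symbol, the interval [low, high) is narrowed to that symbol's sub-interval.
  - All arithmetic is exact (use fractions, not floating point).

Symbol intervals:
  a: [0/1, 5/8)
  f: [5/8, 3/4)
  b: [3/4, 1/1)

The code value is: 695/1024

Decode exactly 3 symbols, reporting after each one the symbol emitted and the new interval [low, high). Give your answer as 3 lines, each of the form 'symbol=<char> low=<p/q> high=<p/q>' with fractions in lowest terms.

Step 1: interval [0/1, 1/1), width = 1/1 - 0/1 = 1/1
  'a': [0/1 + 1/1*0/1, 0/1 + 1/1*5/8) = [0/1, 5/8)
  'f': [0/1 + 1/1*5/8, 0/1 + 1/1*3/4) = [5/8, 3/4) <- contains code 695/1024
  'b': [0/1 + 1/1*3/4, 0/1 + 1/1*1/1) = [3/4, 1/1)
  emit 'f', narrow to [5/8, 3/4)
Step 2: interval [5/8, 3/4), width = 3/4 - 5/8 = 1/8
  'a': [5/8 + 1/8*0/1, 5/8 + 1/8*5/8) = [5/8, 45/64) <- contains code 695/1024
  'f': [5/8 + 1/8*5/8, 5/8 + 1/8*3/4) = [45/64, 23/32)
  'b': [5/8 + 1/8*3/4, 5/8 + 1/8*1/1) = [23/32, 3/4)
  emit 'a', narrow to [5/8, 45/64)
Step 3: interval [5/8, 45/64), width = 45/64 - 5/8 = 5/64
  'a': [5/8 + 5/64*0/1, 5/8 + 5/64*5/8) = [5/8, 345/512)
  'f': [5/8 + 5/64*5/8, 5/8 + 5/64*3/4) = [345/512, 175/256) <- contains code 695/1024
  'b': [5/8 + 5/64*3/4, 5/8 + 5/64*1/1) = [175/256, 45/64)
  emit 'f', narrow to [345/512, 175/256)

Answer: symbol=f low=5/8 high=3/4
symbol=a low=5/8 high=45/64
symbol=f low=345/512 high=175/256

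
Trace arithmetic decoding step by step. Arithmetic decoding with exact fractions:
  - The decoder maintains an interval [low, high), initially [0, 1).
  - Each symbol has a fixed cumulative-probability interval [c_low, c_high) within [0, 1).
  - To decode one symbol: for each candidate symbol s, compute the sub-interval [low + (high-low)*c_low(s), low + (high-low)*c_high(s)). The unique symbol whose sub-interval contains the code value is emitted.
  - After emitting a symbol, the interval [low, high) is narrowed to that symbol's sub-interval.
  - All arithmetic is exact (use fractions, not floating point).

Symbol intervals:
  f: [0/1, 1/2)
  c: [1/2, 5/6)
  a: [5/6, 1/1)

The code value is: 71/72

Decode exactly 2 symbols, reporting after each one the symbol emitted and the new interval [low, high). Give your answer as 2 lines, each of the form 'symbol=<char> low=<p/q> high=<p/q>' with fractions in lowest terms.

Step 1: interval [0/1, 1/1), width = 1/1 - 0/1 = 1/1
  'f': [0/1 + 1/1*0/1, 0/1 + 1/1*1/2) = [0/1, 1/2)
  'c': [0/1 + 1/1*1/2, 0/1 + 1/1*5/6) = [1/2, 5/6)
  'a': [0/1 + 1/1*5/6, 0/1 + 1/1*1/1) = [5/6, 1/1) <- contains code 71/72
  emit 'a', narrow to [5/6, 1/1)
Step 2: interval [5/6, 1/1), width = 1/1 - 5/6 = 1/6
  'f': [5/6 + 1/6*0/1, 5/6 + 1/6*1/2) = [5/6, 11/12)
  'c': [5/6 + 1/6*1/2, 5/6 + 1/6*5/6) = [11/12, 35/36)
  'a': [5/6 + 1/6*5/6, 5/6 + 1/6*1/1) = [35/36, 1/1) <- contains code 71/72
  emit 'a', narrow to [35/36, 1/1)

Answer: symbol=a low=5/6 high=1/1
symbol=a low=35/36 high=1/1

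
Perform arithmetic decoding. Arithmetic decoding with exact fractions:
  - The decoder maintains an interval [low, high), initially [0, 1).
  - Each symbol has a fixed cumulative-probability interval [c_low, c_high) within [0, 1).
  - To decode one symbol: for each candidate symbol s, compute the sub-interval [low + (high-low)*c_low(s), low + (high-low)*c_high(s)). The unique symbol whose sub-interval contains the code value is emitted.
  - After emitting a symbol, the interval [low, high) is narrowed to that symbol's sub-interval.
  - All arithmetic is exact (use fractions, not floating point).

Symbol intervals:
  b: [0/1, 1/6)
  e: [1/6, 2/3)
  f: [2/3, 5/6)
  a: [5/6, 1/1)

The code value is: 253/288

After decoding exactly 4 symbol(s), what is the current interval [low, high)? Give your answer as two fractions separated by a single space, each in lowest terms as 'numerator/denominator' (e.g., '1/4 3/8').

Step 1: interval [0/1, 1/1), width = 1/1 - 0/1 = 1/1
  'b': [0/1 + 1/1*0/1, 0/1 + 1/1*1/6) = [0/1, 1/6)
  'e': [0/1 + 1/1*1/6, 0/1 + 1/1*2/3) = [1/6, 2/3)
  'f': [0/1 + 1/1*2/3, 0/1 + 1/1*5/6) = [2/3, 5/6)
  'a': [0/1 + 1/1*5/6, 0/1 + 1/1*1/1) = [5/6, 1/1) <- contains code 253/288
  emit 'a', narrow to [5/6, 1/1)
Step 2: interval [5/6, 1/1), width = 1/1 - 5/6 = 1/6
  'b': [5/6 + 1/6*0/1, 5/6 + 1/6*1/6) = [5/6, 31/36)
  'e': [5/6 + 1/6*1/6, 5/6 + 1/6*2/3) = [31/36, 17/18) <- contains code 253/288
  'f': [5/6 + 1/6*2/3, 5/6 + 1/6*5/6) = [17/18, 35/36)
  'a': [5/6 + 1/6*5/6, 5/6 + 1/6*1/1) = [35/36, 1/1)
  emit 'e', narrow to [31/36, 17/18)
Step 3: interval [31/36, 17/18), width = 17/18 - 31/36 = 1/12
  'b': [31/36 + 1/12*0/1, 31/36 + 1/12*1/6) = [31/36, 7/8)
  'e': [31/36 + 1/12*1/6, 31/36 + 1/12*2/3) = [7/8, 11/12) <- contains code 253/288
  'f': [31/36 + 1/12*2/3, 31/36 + 1/12*5/6) = [11/12, 67/72)
  'a': [31/36 + 1/12*5/6, 31/36 + 1/12*1/1) = [67/72, 17/18)
  emit 'e', narrow to [7/8, 11/12)
Step 4: interval [7/8, 11/12), width = 11/12 - 7/8 = 1/24
  'b': [7/8 + 1/24*0/1, 7/8 + 1/24*1/6) = [7/8, 127/144) <- contains code 253/288
  'e': [7/8 + 1/24*1/6, 7/8 + 1/24*2/3) = [127/144, 65/72)
  'f': [7/8 + 1/24*2/3, 7/8 + 1/24*5/6) = [65/72, 131/144)
  'a': [7/8 + 1/24*5/6, 7/8 + 1/24*1/1) = [131/144, 11/12)
  emit 'b', narrow to [7/8, 127/144)

Answer: 7/8 127/144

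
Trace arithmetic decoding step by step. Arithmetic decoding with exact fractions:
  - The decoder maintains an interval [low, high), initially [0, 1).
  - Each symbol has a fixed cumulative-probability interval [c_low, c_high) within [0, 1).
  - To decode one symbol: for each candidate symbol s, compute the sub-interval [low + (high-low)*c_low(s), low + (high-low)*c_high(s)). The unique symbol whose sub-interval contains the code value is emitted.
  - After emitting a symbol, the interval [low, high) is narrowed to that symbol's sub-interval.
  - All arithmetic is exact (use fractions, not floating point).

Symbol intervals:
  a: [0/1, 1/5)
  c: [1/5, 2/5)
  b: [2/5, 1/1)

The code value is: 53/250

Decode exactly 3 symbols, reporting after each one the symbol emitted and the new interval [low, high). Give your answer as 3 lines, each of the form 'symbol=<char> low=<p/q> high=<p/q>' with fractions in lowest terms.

Step 1: interval [0/1, 1/1), width = 1/1 - 0/1 = 1/1
  'a': [0/1 + 1/1*0/1, 0/1 + 1/1*1/5) = [0/1, 1/5)
  'c': [0/1 + 1/1*1/5, 0/1 + 1/1*2/5) = [1/5, 2/5) <- contains code 53/250
  'b': [0/1 + 1/1*2/5, 0/1 + 1/1*1/1) = [2/5, 1/1)
  emit 'c', narrow to [1/5, 2/5)
Step 2: interval [1/5, 2/5), width = 2/5 - 1/5 = 1/5
  'a': [1/5 + 1/5*0/1, 1/5 + 1/5*1/5) = [1/5, 6/25) <- contains code 53/250
  'c': [1/5 + 1/5*1/5, 1/5 + 1/5*2/5) = [6/25, 7/25)
  'b': [1/5 + 1/5*2/5, 1/5 + 1/5*1/1) = [7/25, 2/5)
  emit 'a', narrow to [1/5, 6/25)
Step 3: interval [1/5, 6/25), width = 6/25 - 1/5 = 1/25
  'a': [1/5 + 1/25*0/1, 1/5 + 1/25*1/5) = [1/5, 26/125)
  'c': [1/5 + 1/25*1/5, 1/5 + 1/25*2/5) = [26/125, 27/125) <- contains code 53/250
  'b': [1/5 + 1/25*2/5, 1/5 + 1/25*1/1) = [27/125, 6/25)
  emit 'c', narrow to [26/125, 27/125)

Answer: symbol=c low=1/5 high=2/5
symbol=a low=1/5 high=6/25
symbol=c low=26/125 high=27/125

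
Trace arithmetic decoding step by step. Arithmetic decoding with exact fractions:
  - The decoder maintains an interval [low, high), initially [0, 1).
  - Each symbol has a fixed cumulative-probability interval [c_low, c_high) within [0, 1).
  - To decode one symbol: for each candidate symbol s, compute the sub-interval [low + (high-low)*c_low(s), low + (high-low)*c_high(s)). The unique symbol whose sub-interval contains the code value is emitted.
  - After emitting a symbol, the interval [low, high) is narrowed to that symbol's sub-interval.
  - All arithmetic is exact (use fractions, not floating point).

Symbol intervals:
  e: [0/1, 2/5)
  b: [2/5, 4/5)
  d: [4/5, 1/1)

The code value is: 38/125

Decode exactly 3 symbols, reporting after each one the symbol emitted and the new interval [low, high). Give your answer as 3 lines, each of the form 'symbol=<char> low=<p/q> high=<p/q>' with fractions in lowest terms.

Answer: symbol=e low=0/1 high=2/5
symbol=b low=4/25 high=8/25
symbol=d low=36/125 high=8/25

Derivation:
Step 1: interval [0/1, 1/1), width = 1/1 - 0/1 = 1/1
  'e': [0/1 + 1/1*0/1, 0/1 + 1/1*2/5) = [0/1, 2/5) <- contains code 38/125
  'b': [0/1 + 1/1*2/5, 0/1 + 1/1*4/5) = [2/5, 4/5)
  'd': [0/1 + 1/1*4/5, 0/1 + 1/1*1/1) = [4/5, 1/1)
  emit 'e', narrow to [0/1, 2/5)
Step 2: interval [0/1, 2/5), width = 2/5 - 0/1 = 2/5
  'e': [0/1 + 2/5*0/1, 0/1 + 2/5*2/5) = [0/1, 4/25)
  'b': [0/1 + 2/5*2/5, 0/1 + 2/5*4/5) = [4/25, 8/25) <- contains code 38/125
  'd': [0/1 + 2/5*4/5, 0/1 + 2/5*1/1) = [8/25, 2/5)
  emit 'b', narrow to [4/25, 8/25)
Step 3: interval [4/25, 8/25), width = 8/25 - 4/25 = 4/25
  'e': [4/25 + 4/25*0/1, 4/25 + 4/25*2/5) = [4/25, 28/125)
  'b': [4/25 + 4/25*2/5, 4/25 + 4/25*4/5) = [28/125, 36/125)
  'd': [4/25 + 4/25*4/5, 4/25 + 4/25*1/1) = [36/125, 8/25) <- contains code 38/125
  emit 'd', narrow to [36/125, 8/25)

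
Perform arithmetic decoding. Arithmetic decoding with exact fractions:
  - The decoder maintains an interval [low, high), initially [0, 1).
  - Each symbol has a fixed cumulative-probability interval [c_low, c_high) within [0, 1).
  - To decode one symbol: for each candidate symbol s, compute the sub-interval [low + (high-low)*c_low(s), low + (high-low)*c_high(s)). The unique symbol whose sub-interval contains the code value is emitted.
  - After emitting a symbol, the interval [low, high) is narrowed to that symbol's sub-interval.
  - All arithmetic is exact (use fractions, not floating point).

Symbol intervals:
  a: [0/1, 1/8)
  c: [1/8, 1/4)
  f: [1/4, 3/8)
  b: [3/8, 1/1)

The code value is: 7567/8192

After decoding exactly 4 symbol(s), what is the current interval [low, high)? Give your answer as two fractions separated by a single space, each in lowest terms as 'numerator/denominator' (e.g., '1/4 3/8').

Answer: 3471/4096 1/1

Derivation:
Step 1: interval [0/1, 1/1), width = 1/1 - 0/1 = 1/1
  'a': [0/1 + 1/1*0/1, 0/1 + 1/1*1/8) = [0/1, 1/8)
  'c': [0/1 + 1/1*1/8, 0/1 + 1/1*1/4) = [1/8, 1/4)
  'f': [0/1 + 1/1*1/4, 0/1 + 1/1*3/8) = [1/4, 3/8)
  'b': [0/1 + 1/1*3/8, 0/1 + 1/1*1/1) = [3/8, 1/1) <- contains code 7567/8192
  emit 'b', narrow to [3/8, 1/1)
Step 2: interval [3/8, 1/1), width = 1/1 - 3/8 = 5/8
  'a': [3/8 + 5/8*0/1, 3/8 + 5/8*1/8) = [3/8, 29/64)
  'c': [3/8 + 5/8*1/8, 3/8 + 5/8*1/4) = [29/64, 17/32)
  'f': [3/8 + 5/8*1/4, 3/8 + 5/8*3/8) = [17/32, 39/64)
  'b': [3/8 + 5/8*3/8, 3/8 + 5/8*1/1) = [39/64, 1/1) <- contains code 7567/8192
  emit 'b', narrow to [39/64, 1/1)
Step 3: interval [39/64, 1/1), width = 1/1 - 39/64 = 25/64
  'a': [39/64 + 25/64*0/1, 39/64 + 25/64*1/8) = [39/64, 337/512)
  'c': [39/64 + 25/64*1/8, 39/64 + 25/64*1/4) = [337/512, 181/256)
  'f': [39/64 + 25/64*1/4, 39/64 + 25/64*3/8) = [181/256, 387/512)
  'b': [39/64 + 25/64*3/8, 39/64 + 25/64*1/1) = [387/512, 1/1) <- contains code 7567/8192
  emit 'b', narrow to [387/512, 1/1)
Step 4: interval [387/512, 1/1), width = 1/1 - 387/512 = 125/512
  'a': [387/512 + 125/512*0/1, 387/512 + 125/512*1/8) = [387/512, 3221/4096)
  'c': [387/512 + 125/512*1/8, 387/512 + 125/512*1/4) = [3221/4096, 1673/2048)
  'f': [387/512 + 125/512*1/4, 387/512 + 125/512*3/8) = [1673/2048, 3471/4096)
  'b': [387/512 + 125/512*3/8, 387/512 + 125/512*1/1) = [3471/4096, 1/1) <- contains code 7567/8192
  emit 'b', narrow to [3471/4096, 1/1)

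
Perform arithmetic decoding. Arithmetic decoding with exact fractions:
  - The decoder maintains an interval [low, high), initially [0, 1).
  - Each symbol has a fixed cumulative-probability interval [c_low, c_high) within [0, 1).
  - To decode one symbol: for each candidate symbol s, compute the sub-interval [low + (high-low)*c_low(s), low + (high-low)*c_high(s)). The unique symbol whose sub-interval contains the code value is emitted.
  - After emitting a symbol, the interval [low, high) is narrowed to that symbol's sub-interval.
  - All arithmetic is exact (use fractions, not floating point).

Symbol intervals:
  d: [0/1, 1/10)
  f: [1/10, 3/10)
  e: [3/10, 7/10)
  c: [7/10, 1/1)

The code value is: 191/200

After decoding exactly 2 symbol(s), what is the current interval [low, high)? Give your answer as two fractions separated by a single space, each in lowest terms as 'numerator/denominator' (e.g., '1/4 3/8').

Answer: 91/100 1/1

Derivation:
Step 1: interval [0/1, 1/1), width = 1/1 - 0/1 = 1/1
  'd': [0/1 + 1/1*0/1, 0/1 + 1/1*1/10) = [0/1, 1/10)
  'f': [0/1 + 1/1*1/10, 0/1 + 1/1*3/10) = [1/10, 3/10)
  'e': [0/1 + 1/1*3/10, 0/1 + 1/1*7/10) = [3/10, 7/10)
  'c': [0/1 + 1/1*7/10, 0/1 + 1/1*1/1) = [7/10, 1/1) <- contains code 191/200
  emit 'c', narrow to [7/10, 1/1)
Step 2: interval [7/10, 1/1), width = 1/1 - 7/10 = 3/10
  'd': [7/10 + 3/10*0/1, 7/10 + 3/10*1/10) = [7/10, 73/100)
  'f': [7/10 + 3/10*1/10, 7/10 + 3/10*3/10) = [73/100, 79/100)
  'e': [7/10 + 3/10*3/10, 7/10 + 3/10*7/10) = [79/100, 91/100)
  'c': [7/10 + 3/10*7/10, 7/10 + 3/10*1/1) = [91/100, 1/1) <- contains code 191/200
  emit 'c', narrow to [91/100, 1/1)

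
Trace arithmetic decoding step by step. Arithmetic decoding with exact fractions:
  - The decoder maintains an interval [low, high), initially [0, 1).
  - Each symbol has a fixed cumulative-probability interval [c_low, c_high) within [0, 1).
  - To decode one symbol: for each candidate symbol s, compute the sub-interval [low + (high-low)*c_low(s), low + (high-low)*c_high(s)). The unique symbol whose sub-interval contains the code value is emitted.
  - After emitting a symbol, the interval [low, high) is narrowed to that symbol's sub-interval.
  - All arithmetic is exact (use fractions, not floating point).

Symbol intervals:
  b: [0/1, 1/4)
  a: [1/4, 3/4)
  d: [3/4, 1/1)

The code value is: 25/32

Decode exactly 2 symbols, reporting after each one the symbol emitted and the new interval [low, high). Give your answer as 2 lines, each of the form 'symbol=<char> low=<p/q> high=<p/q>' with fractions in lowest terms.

Step 1: interval [0/1, 1/1), width = 1/1 - 0/1 = 1/1
  'b': [0/1 + 1/1*0/1, 0/1 + 1/1*1/4) = [0/1, 1/4)
  'a': [0/1 + 1/1*1/4, 0/1 + 1/1*3/4) = [1/4, 3/4)
  'd': [0/1 + 1/1*3/4, 0/1 + 1/1*1/1) = [3/4, 1/1) <- contains code 25/32
  emit 'd', narrow to [3/4, 1/1)
Step 2: interval [3/4, 1/1), width = 1/1 - 3/4 = 1/4
  'b': [3/4 + 1/4*0/1, 3/4 + 1/4*1/4) = [3/4, 13/16) <- contains code 25/32
  'a': [3/4 + 1/4*1/4, 3/4 + 1/4*3/4) = [13/16, 15/16)
  'd': [3/4 + 1/4*3/4, 3/4 + 1/4*1/1) = [15/16, 1/1)
  emit 'b', narrow to [3/4, 13/16)

Answer: symbol=d low=3/4 high=1/1
symbol=b low=3/4 high=13/16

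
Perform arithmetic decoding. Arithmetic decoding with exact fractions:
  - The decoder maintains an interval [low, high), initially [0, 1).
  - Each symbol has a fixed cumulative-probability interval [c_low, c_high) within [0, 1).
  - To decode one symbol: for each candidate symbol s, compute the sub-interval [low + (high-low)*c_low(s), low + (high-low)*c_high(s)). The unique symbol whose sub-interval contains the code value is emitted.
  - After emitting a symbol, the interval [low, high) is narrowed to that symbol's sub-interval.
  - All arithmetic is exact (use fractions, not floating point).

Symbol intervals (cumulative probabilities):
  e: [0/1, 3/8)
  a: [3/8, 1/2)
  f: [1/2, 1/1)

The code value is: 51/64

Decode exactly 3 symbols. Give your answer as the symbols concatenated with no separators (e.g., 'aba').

Answer: ffe

Derivation:
Step 1: interval [0/1, 1/1), width = 1/1 - 0/1 = 1/1
  'e': [0/1 + 1/1*0/1, 0/1 + 1/1*3/8) = [0/1, 3/8)
  'a': [0/1 + 1/1*3/8, 0/1 + 1/1*1/2) = [3/8, 1/2)
  'f': [0/1 + 1/1*1/2, 0/1 + 1/1*1/1) = [1/2, 1/1) <- contains code 51/64
  emit 'f', narrow to [1/2, 1/1)
Step 2: interval [1/2, 1/1), width = 1/1 - 1/2 = 1/2
  'e': [1/2 + 1/2*0/1, 1/2 + 1/2*3/8) = [1/2, 11/16)
  'a': [1/2 + 1/2*3/8, 1/2 + 1/2*1/2) = [11/16, 3/4)
  'f': [1/2 + 1/2*1/2, 1/2 + 1/2*1/1) = [3/4, 1/1) <- contains code 51/64
  emit 'f', narrow to [3/4, 1/1)
Step 3: interval [3/4, 1/1), width = 1/1 - 3/4 = 1/4
  'e': [3/4 + 1/4*0/1, 3/4 + 1/4*3/8) = [3/4, 27/32) <- contains code 51/64
  'a': [3/4 + 1/4*3/8, 3/4 + 1/4*1/2) = [27/32, 7/8)
  'f': [3/4 + 1/4*1/2, 3/4 + 1/4*1/1) = [7/8, 1/1)
  emit 'e', narrow to [3/4, 27/32)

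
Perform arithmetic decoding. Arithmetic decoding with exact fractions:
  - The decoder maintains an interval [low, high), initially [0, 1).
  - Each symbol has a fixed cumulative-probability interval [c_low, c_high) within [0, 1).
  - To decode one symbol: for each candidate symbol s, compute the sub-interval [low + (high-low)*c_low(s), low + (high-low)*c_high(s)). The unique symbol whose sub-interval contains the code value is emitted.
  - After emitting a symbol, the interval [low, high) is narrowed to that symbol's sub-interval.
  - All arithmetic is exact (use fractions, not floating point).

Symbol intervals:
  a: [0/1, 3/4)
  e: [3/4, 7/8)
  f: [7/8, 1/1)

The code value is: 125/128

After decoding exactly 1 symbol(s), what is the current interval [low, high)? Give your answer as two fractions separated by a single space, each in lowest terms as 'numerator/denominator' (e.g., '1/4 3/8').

Step 1: interval [0/1, 1/1), width = 1/1 - 0/1 = 1/1
  'a': [0/1 + 1/1*0/1, 0/1 + 1/1*3/4) = [0/1, 3/4)
  'e': [0/1 + 1/1*3/4, 0/1 + 1/1*7/8) = [3/4, 7/8)
  'f': [0/1 + 1/1*7/8, 0/1 + 1/1*1/1) = [7/8, 1/1) <- contains code 125/128
  emit 'f', narrow to [7/8, 1/1)

Answer: 7/8 1/1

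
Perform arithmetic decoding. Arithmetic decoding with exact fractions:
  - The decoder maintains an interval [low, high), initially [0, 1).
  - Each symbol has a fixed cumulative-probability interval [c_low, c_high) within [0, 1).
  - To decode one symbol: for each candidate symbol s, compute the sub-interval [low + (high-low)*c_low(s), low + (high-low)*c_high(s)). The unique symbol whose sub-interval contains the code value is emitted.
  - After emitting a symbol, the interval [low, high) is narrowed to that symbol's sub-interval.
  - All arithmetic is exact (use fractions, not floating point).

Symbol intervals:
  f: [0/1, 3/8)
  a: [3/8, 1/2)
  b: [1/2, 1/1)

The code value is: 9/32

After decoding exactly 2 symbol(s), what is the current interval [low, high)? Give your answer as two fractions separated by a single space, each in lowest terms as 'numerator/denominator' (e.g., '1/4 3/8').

Step 1: interval [0/1, 1/1), width = 1/1 - 0/1 = 1/1
  'f': [0/1 + 1/1*0/1, 0/1 + 1/1*3/8) = [0/1, 3/8) <- contains code 9/32
  'a': [0/1 + 1/1*3/8, 0/1 + 1/1*1/2) = [3/8, 1/2)
  'b': [0/1 + 1/1*1/2, 0/1 + 1/1*1/1) = [1/2, 1/1)
  emit 'f', narrow to [0/1, 3/8)
Step 2: interval [0/1, 3/8), width = 3/8 - 0/1 = 3/8
  'f': [0/1 + 3/8*0/1, 0/1 + 3/8*3/8) = [0/1, 9/64)
  'a': [0/1 + 3/8*3/8, 0/1 + 3/8*1/2) = [9/64, 3/16)
  'b': [0/1 + 3/8*1/2, 0/1 + 3/8*1/1) = [3/16, 3/8) <- contains code 9/32
  emit 'b', narrow to [3/16, 3/8)

Answer: 3/16 3/8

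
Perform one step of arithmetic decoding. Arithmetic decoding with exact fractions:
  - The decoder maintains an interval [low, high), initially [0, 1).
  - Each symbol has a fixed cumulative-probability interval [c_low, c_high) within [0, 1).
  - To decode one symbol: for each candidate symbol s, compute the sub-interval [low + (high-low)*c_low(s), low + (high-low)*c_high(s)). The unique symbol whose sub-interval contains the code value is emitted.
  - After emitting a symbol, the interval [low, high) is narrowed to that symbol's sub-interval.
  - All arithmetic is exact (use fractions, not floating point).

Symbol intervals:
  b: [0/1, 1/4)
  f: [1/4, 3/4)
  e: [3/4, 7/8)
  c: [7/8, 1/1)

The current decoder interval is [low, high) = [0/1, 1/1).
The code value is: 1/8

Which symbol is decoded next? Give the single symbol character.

Answer: b

Derivation:
Interval width = high − low = 1/1 − 0/1 = 1/1
Scaled code = (code − low) / width = (1/8 − 0/1) / 1/1 = 1/8
  b: [0/1, 1/4) ← scaled code falls here ✓
  f: [1/4, 3/4) 
  e: [3/4, 7/8) 
  c: [7/8, 1/1) 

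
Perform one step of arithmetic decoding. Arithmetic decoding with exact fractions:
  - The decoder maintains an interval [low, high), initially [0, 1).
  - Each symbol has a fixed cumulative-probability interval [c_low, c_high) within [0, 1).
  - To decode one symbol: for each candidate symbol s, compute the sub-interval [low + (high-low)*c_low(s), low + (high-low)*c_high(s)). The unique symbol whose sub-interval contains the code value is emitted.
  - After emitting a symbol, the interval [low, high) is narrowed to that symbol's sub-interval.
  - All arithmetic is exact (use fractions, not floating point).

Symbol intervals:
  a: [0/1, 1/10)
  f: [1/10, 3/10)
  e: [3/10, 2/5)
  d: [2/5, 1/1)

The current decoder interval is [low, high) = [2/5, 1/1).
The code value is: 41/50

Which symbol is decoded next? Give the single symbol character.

Interval width = high − low = 1/1 − 2/5 = 3/5
Scaled code = (code − low) / width = (41/50 − 2/5) / 3/5 = 7/10
  a: [0/1, 1/10) 
  f: [1/10, 3/10) 
  e: [3/10, 2/5) 
  d: [2/5, 1/1) ← scaled code falls here ✓

Answer: d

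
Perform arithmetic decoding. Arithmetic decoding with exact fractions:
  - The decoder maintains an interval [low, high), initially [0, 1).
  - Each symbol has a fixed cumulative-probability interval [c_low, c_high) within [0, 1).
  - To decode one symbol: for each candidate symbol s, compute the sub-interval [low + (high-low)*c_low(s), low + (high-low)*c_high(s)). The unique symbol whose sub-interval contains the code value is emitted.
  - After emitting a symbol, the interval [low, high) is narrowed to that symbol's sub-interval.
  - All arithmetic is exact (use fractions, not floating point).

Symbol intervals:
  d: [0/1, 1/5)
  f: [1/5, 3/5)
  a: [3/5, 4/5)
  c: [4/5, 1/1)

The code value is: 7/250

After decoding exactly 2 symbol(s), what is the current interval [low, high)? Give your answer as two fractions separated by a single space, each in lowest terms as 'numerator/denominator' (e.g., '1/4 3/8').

Answer: 0/1 1/25

Derivation:
Step 1: interval [0/1, 1/1), width = 1/1 - 0/1 = 1/1
  'd': [0/1 + 1/1*0/1, 0/1 + 1/1*1/5) = [0/1, 1/5) <- contains code 7/250
  'f': [0/1 + 1/1*1/5, 0/1 + 1/1*3/5) = [1/5, 3/5)
  'a': [0/1 + 1/1*3/5, 0/1 + 1/1*4/5) = [3/5, 4/5)
  'c': [0/1 + 1/1*4/5, 0/1 + 1/1*1/1) = [4/5, 1/1)
  emit 'd', narrow to [0/1, 1/5)
Step 2: interval [0/1, 1/5), width = 1/5 - 0/1 = 1/5
  'd': [0/1 + 1/5*0/1, 0/1 + 1/5*1/5) = [0/1, 1/25) <- contains code 7/250
  'f': [0/1 + 1/5*1/5, 0/1 + 1/5*3/5) = [1/25, 3/25)
  'a': [0/1 + 1/5*3/5, 0/1 + 1/5*4/5) = [3/25, 4/25)
  'c': [0/1 + 1/5*4/5, 0/1 + 1/5*1/1) = [4/25, 1/5)
  emit 'd', narrow to [0/1, 1/25)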